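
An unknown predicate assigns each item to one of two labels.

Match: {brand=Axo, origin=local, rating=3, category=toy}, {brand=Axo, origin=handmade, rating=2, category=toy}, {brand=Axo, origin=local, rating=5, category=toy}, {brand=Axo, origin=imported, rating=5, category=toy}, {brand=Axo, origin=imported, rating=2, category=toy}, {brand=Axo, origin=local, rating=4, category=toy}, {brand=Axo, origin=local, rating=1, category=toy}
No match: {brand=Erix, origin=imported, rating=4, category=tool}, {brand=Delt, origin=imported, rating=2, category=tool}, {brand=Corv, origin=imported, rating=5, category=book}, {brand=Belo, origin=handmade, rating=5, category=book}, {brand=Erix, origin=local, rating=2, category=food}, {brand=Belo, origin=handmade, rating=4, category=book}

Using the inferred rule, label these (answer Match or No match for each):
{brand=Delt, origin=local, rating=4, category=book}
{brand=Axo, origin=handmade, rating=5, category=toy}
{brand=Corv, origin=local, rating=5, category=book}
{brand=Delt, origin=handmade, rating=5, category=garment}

The common property of the 'Match' items is: brand is Axo. No 'No match' item has it.
{brand=Delt, origin=local, rating=4, category=book}: No match (brand is Delt). {brand=Axo, origin=handmade, rating=5, category=toy}: Match (brand is Axo). {brand=Corv, origin=local, rating=5, category=book}: No match (brand is Corv). {brand=Delt, origin=handmade, rating=5, category=garment}: No match (brand is Delt).

No match, Match, No match, No match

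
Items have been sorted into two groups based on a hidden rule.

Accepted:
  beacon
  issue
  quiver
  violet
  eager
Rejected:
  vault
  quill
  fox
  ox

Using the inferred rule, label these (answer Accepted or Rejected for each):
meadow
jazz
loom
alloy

Accepted, Rejected, Rejected, Rejected

Every 'Accepted' example satisfies: contains 'e'. None of the 'Rejected' examples do.
Accepted: meadow, since has 'e'.
Rejected: jazz, since no 'e'.
Rejected: loom, since no 'e'.
Rejected: alloy, since no 'e'.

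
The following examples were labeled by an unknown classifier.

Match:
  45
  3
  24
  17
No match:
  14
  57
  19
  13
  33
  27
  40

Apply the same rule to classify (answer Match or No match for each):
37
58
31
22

A rule that fits every label: ≡ 3 (mod 7) — true of each 'Match' example, false of each 'No match' one.
37: 37 mod 7 = 2 — lacks this property, so No match.
58: 58 mod 7 = 2 — lacks this property, so No match.
31: 31 mod 7 = 3 — has this property, so Match.
22: 22 mod 7 = 1 — lacks this property, so No match.

No match, No match, Match, No match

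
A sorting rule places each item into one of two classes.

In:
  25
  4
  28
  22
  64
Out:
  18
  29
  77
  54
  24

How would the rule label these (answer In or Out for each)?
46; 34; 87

In, In, Out

Looking at the examples, the only property every 'In' case has and every 'Out' case lacks is: ≡ 1 (mod 3).
46 → 46 mod 3 = 1 → In.
34 → 34 mod 3 = 1 → In.
87 → 87 mod 3 = 0 → Out.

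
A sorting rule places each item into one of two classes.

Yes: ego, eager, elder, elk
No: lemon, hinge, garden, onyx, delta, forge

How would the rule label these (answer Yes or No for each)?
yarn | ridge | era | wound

One predicate separates the groups cleanly: starts with 'e'.
yarn — starts with 'y', hence No.
ridge — starts with 'r', hence No.
era — starts with 'e', hence Yes.
wound — starts with 'w', hence No.

No, No, Yes, No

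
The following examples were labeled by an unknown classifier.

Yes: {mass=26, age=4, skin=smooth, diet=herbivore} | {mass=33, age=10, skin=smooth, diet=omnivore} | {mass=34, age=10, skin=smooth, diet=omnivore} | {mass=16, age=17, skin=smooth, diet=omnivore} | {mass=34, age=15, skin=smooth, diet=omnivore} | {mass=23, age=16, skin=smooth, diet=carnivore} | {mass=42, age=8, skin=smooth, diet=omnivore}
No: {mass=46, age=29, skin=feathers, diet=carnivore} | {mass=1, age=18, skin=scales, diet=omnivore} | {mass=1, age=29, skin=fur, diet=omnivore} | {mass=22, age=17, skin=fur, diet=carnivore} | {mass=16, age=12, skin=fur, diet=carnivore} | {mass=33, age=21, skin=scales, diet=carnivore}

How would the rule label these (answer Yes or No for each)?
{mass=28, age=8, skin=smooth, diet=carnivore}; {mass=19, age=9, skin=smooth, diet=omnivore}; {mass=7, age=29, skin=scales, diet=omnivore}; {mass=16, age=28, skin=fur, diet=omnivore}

The common property of the 'Yes' items is: skin is smooth. No 'No' item has it.

Yes, Yes, No, No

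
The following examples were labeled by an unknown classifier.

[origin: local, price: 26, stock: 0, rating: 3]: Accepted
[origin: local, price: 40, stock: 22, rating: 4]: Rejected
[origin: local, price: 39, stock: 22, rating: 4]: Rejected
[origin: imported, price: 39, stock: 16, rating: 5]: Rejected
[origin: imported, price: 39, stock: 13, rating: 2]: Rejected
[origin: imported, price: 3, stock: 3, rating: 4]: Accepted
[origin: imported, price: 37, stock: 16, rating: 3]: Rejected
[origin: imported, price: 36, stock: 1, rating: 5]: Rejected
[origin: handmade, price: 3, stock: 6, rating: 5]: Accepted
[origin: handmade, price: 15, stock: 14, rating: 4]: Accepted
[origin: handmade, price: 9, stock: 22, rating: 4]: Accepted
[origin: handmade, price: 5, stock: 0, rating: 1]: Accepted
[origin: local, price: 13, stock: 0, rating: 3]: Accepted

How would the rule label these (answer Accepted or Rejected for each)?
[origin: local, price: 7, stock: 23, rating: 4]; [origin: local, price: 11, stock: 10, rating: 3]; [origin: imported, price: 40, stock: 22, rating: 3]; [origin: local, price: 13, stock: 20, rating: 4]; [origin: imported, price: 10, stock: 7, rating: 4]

Accepted, Accepted, Rejected, Accepted, Accepted

'Accepted' ⟺ price ≤ 26.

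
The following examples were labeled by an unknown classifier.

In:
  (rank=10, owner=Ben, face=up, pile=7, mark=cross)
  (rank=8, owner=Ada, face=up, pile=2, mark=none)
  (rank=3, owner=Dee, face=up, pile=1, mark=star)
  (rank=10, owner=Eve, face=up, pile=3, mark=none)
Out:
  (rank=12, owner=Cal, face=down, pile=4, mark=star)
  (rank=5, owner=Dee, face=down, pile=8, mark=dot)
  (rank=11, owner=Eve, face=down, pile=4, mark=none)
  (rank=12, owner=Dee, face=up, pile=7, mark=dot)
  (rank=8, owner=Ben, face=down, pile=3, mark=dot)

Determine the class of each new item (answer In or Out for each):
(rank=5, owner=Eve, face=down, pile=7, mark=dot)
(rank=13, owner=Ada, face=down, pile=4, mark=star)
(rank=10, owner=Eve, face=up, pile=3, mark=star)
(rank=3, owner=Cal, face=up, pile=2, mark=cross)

Out, Out, In, In

Rule: face is up AND rank ≤ 10. This holds for each 'In' example and fails for each 'Out' one.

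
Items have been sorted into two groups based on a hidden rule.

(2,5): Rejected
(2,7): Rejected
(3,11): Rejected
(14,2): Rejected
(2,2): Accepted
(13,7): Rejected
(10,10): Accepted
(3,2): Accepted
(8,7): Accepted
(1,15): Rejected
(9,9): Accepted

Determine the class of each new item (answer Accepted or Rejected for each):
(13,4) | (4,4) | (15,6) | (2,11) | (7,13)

Rejected, Accepted, Rejected, Rejected, Rejected

Every 'Accepted' example satisfies: |first − second| ≤ 1. None of the 'Rejected' examples do.
(13,4): |13−4| = 9 — doesn't match, so Rejected. (4,4): |4−4| = 0 — checks out, so Accepted. (15,6): |15−6| = 9 — doesn't match, so Rejected. (2,11): |2−11| = 9 — doesn't match, so Rejected. (7,13): |7−13| = 6 — doesn't match, so Rejected.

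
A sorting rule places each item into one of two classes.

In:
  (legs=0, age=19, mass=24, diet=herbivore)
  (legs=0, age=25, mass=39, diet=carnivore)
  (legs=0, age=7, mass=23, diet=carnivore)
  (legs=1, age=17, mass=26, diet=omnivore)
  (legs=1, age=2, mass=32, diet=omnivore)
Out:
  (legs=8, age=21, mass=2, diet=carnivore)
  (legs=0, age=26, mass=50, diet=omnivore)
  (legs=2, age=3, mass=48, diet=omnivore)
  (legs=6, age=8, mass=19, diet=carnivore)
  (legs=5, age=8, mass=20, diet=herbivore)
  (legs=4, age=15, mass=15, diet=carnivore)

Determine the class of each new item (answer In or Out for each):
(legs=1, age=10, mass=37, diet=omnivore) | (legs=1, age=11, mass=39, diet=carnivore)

All 'In' examples share one property — age ≤ 25 AND legs ≤ 1 — and every 'Out' example lacks it.
(legs=1, age=10, mass=37, diet=omnivore): In (age = 10, legs = 1).
(legs=1, age=11, mass=39, diet=carnivore): In (age = 11, legs = 1).

In, In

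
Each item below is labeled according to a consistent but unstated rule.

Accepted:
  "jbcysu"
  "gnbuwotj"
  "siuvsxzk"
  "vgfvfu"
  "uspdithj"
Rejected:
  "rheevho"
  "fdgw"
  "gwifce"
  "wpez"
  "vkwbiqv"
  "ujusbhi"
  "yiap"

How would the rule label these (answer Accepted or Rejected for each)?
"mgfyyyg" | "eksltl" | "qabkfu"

Rejected, Rejected, Accepted

The simplest hypothesis consistent with all the labels is: even length AND contains 'u'.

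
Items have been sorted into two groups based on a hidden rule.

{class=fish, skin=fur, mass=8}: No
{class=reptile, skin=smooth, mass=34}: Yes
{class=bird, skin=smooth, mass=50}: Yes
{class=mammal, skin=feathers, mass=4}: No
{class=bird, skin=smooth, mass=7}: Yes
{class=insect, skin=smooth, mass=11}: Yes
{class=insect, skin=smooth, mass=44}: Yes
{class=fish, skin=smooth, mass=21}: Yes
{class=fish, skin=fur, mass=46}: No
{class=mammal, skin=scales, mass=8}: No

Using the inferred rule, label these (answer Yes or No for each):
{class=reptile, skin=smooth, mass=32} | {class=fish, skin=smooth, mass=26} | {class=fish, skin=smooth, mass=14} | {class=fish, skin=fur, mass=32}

All 'Yes' examples share one property — skin is smooth — and every 'No' example lacks it.
{class=reptile, skin=smooth, mass=32} — skin is smooth, hence Yes. {class=fish, skin=smooth, mass=26} — skin is smooth, hence Yes. {class=fish, skin=smooth, mass=14} — skin is smooth, hence Yes. {class=fish, skin=fur, mass=32} — skin is fur, hence No.

Yes, Yes, Yes, No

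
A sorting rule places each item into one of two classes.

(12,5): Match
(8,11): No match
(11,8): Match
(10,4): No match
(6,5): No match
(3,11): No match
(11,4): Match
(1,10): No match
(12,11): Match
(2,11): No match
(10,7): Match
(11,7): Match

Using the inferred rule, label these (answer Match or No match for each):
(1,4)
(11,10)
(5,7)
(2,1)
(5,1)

No match, Match, No match, No match, No match

A rule that fits every label: first > second AND sum ≥ 15 — true of each 'Match' example, false of each 'No match' one.
No match: (1,4), since 1 < 4, 1+4 = 5.
Match: (11,10), since 11 > 10, 11+10 = 21.
No match: (5,7), since 5 < 7, 5+7 = 12.
No match: (2,1), since 2 > 1, 2+1 = 3.
No match: (5,1), since 5 > 1, 5+1 = 6.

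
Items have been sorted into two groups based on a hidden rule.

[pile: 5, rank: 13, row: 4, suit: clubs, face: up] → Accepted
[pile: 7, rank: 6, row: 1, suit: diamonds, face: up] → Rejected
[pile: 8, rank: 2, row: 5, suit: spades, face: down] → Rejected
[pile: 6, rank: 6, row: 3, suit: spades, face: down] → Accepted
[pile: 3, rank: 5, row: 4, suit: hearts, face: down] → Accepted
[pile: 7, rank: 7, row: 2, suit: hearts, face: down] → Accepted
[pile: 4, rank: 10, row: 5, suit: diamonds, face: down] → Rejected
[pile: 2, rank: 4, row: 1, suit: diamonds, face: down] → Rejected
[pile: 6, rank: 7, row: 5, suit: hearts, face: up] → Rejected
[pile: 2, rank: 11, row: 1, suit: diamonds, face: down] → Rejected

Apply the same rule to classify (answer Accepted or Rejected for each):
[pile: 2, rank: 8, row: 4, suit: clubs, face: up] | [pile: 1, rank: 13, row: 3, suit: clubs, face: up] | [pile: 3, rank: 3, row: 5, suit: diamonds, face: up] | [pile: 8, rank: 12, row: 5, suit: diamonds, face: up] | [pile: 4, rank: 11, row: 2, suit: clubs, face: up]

Accepted, Accepted, Rejected, Rejected, Accepted

A rule that fits every label: row ≥ 2 AND row ≤ 4 — true of each 'Accepted' example, false of each 'Rejected' one.
[pile: 2, rank: 8, row: 4, suit: clubs, face: up]: row = 4 — meets the rule, so Accepted.
[pile: 1, rank: 13, row: 3, suit: clubs, face: up]: row = 3 — meets the rule, so Accepted.
[pile: 3, rank: 3, row: 5, suit: diamonds, face: up]: row = 5 — lacks this property, so Rejected.
[pile: 8, rank: 12, row: 5, suit: diamonds, face: up]: row = 5 — lacks this property, so Rejected.
[pile: 4, rank: 11, row: 2, suit: clubs, face: up]: row = 2 — meets the rule, so Accepted.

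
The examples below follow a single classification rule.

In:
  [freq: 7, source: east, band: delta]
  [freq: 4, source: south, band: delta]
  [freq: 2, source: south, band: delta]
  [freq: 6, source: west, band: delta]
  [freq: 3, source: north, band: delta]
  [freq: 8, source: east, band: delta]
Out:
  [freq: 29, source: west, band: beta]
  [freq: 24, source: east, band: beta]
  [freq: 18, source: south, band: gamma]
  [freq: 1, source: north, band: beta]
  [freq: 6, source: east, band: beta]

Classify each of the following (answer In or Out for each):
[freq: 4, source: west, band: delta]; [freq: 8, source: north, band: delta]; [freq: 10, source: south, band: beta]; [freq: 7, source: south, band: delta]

In, In, Out, In

The pattern is that an item is 'In' exactly when: band is delta.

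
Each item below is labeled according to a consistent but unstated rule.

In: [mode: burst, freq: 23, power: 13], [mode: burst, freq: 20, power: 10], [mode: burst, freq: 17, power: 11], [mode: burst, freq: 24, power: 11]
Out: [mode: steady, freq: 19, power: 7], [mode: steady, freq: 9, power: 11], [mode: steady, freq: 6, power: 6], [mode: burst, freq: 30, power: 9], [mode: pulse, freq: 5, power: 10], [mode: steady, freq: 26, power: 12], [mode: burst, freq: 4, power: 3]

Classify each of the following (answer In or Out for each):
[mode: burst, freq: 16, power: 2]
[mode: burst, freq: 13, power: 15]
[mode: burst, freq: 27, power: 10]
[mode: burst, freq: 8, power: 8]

Out, In, In, Out

The pattern is that an item is 'In' exactly when: mode is burst AND power ≥ 10.
[mode: burst, freq: 16, power: 2]: mode is burst, power = 2, doesn't qualify → Out.
[mode: burst, freq: 13, power: 15]: mode is burst, power = 15, checks out → In.
[mode: burst, freq: 27, power: 10]: mode is burst, power = 10, checks out → In.
[mode: burst, freq: 8, power: 8]: mode is burst, power = 8, doesn't qualify → Out.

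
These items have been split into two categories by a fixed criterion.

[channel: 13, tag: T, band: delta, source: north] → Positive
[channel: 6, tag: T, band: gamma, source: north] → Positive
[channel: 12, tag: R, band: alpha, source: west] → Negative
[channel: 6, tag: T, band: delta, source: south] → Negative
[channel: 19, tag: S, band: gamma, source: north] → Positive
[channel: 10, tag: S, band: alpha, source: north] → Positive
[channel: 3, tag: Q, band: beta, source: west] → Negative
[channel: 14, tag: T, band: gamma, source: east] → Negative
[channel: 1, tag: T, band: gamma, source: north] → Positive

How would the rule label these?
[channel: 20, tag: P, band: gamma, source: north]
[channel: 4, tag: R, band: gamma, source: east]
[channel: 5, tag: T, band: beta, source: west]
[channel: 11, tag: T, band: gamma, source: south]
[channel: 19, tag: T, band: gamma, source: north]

A rule that fits every label: source is north — true of each 'Positive' example, false of each 'Negative' one.

Positive, Negative, Negative, Negative, Positive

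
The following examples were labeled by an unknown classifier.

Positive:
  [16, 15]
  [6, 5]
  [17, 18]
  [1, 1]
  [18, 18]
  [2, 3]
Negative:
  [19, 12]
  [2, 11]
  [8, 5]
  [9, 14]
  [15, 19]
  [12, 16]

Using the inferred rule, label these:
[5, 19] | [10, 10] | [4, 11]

The pattern is that an item is 'Positive' exactly when: |first − second| ≤ 1.

Negative, Positive, Negative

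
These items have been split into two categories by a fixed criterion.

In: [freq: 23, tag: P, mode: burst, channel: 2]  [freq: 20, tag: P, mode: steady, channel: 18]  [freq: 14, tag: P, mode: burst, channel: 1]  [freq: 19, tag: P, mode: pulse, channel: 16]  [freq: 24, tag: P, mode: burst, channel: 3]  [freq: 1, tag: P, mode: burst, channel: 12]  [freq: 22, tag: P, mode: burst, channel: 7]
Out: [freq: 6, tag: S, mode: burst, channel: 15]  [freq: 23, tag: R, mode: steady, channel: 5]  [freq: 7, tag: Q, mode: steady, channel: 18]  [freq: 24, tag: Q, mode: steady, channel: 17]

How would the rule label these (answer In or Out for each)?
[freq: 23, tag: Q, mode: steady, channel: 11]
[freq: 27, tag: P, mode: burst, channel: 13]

Out, In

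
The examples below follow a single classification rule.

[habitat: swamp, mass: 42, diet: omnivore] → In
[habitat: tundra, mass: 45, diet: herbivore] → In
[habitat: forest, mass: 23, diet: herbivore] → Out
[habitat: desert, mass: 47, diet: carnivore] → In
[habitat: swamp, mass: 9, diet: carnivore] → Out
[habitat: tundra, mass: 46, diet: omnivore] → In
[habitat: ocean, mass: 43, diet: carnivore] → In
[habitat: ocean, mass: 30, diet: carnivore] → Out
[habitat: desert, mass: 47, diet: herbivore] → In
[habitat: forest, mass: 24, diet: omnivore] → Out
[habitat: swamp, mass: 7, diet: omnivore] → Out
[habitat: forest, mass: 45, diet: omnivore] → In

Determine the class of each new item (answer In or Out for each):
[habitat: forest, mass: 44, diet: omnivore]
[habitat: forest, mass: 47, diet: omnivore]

In, In

The common property of the 'In' items is: mass ≥ 42. No 'Out' item has it.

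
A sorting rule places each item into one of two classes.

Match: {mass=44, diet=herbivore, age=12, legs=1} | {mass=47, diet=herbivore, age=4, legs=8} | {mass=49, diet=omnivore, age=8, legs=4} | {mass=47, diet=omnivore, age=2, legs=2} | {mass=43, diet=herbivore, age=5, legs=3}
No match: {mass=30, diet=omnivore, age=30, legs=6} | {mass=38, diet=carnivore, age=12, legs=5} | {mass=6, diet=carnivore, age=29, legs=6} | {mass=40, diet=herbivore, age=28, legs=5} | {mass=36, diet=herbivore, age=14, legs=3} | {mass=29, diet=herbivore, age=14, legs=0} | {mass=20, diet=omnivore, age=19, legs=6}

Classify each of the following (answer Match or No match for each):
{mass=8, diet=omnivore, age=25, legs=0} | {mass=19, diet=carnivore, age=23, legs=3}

No match, No match

The simplest hypothesis consistent with all the labels is: mass ≥ 43.
{mass=8, diet=omnivore, age=25, legs=0}: No match (mass = 8).
{mass=19, diet=carnivore, age=23, legs=3}: No match (mass = 19).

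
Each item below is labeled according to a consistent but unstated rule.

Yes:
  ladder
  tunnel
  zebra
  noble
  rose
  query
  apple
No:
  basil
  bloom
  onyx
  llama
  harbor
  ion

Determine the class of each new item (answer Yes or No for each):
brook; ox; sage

No, No, Yes

Comparing the two groups points to one rule — contains 'e'.
brook: No (no 'e').
ox: No (no 'e').
sage: Yes (has 'e').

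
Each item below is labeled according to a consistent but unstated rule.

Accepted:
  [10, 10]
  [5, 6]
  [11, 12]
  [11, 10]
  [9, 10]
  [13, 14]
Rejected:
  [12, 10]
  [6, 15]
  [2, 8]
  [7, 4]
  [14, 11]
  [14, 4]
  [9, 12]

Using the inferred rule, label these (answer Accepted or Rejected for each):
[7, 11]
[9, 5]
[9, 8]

Rejected, Rejected, Accepted

The classifier is using: |first − second| ≤ 1.
[7, 11]: |7−11| = 4 — does not fit, so Rejected.
[9, 5]: |9−5| = 4 — does not fit, so Rejected.
[9, 8]: |9−8| = 1 — passes, so Accepted.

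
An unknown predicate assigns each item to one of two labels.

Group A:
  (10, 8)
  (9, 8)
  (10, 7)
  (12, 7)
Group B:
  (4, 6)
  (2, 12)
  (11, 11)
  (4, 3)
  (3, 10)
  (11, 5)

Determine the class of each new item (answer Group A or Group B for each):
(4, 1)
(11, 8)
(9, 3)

Group B, Group A, Group B

The pattern is that an item is 'Group A' exactly when: first > second AND sum ≥ 17.
(4, 1) → 4 > 1, 4+1 = 5 → Group B.
(11, 8) → 11 > 8, 11+8 = 19 → Group A.
(9, 3) → 9 > 3, 9+3 = 12 → Group B.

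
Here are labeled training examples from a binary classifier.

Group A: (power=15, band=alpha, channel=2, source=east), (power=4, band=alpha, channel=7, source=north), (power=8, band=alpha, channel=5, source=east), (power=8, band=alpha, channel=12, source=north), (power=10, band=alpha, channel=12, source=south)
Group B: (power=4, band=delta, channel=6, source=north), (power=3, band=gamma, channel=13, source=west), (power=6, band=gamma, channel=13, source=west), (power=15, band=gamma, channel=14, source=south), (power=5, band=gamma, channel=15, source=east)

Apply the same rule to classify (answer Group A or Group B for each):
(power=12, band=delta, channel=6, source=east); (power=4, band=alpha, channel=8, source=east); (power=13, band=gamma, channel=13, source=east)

Group B, Group A, Group B

The simplest hypothesis consistent with all the labels is: band is alpha.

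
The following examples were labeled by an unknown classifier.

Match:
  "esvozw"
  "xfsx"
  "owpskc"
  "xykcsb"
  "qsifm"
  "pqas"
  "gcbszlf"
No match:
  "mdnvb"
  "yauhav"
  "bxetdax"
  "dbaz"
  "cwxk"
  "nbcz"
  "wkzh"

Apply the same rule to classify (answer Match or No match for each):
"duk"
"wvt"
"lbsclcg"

No match, No match, Match

The common property of the 'Match' items is: contains 's'. No 'No match' item has it.
"duk": no 's', lacks this property → No match.
"wvt": no 's', lacks this property → No match.
"lbsclcg": has 's', fits → Match.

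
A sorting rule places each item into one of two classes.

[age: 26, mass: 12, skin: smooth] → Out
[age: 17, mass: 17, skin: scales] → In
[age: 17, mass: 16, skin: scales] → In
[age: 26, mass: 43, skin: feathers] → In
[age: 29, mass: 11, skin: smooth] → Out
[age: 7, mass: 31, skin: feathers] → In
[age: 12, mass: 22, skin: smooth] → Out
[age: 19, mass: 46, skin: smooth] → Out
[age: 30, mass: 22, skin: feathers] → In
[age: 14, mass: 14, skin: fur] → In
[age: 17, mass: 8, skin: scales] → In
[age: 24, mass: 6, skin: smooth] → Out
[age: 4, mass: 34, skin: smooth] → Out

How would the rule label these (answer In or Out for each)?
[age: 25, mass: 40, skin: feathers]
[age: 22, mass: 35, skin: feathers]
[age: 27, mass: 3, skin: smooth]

The classifier is using: skin is not smooth.
[age: 25, mass: 40, skin: feathers]: skin is feathers, fits → In. [age: 22, mass: 35, skin: feathers]: skin is feathers, fits → In. [age: 27, mass: 3, skin: smooth]: skin is smooth, does not pass → Out.

In, In, Out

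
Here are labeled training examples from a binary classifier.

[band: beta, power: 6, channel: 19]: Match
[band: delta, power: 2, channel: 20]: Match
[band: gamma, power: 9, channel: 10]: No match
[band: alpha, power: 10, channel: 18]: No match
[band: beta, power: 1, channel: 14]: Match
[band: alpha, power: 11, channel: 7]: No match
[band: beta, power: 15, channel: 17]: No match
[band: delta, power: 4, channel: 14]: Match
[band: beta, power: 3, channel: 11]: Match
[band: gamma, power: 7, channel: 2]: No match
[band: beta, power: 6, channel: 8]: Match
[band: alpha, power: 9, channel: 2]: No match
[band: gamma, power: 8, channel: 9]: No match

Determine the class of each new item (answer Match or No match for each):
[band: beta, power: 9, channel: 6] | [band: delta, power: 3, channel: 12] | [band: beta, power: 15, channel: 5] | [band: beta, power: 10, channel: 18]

No match, Match, No match, No match

The common property of the 'Match' items is: power ≤ 6. No 'No match' item has it.
[band: beta, power: 9, channel: 6]: No match (power = 9).
[band: delta, power: 3, channel: 12]: Match (power = 3).
[band: beta, power: 15, channel: 5]: No match (power = 15).
[band: beta, power: 10, channel: 18]: No match (power = 10).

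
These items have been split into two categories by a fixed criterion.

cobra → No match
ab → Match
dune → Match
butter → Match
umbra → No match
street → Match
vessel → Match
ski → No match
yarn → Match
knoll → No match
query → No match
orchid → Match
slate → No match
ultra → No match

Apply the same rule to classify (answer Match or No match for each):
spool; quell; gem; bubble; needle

No match, No match, No match, Match, Match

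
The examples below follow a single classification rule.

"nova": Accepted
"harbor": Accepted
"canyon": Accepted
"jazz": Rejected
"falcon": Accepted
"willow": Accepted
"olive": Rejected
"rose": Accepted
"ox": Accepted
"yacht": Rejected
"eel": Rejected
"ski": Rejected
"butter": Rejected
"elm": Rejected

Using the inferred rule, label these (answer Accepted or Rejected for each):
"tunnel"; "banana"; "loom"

One predicate separates the groups cleanly: even length AND contains 'o'.

Rejected, Rejected, Accepted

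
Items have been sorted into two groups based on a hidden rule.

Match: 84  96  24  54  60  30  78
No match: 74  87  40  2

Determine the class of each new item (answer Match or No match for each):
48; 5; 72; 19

Match, No match, Match, No match

The classifier is using: multiple of 6.
48: Match (48 = 6·8). 5: No match (5 = 6·0 + 5). 72: Match (72 = 6·12). 19: No match (19 = 6·3 + 1).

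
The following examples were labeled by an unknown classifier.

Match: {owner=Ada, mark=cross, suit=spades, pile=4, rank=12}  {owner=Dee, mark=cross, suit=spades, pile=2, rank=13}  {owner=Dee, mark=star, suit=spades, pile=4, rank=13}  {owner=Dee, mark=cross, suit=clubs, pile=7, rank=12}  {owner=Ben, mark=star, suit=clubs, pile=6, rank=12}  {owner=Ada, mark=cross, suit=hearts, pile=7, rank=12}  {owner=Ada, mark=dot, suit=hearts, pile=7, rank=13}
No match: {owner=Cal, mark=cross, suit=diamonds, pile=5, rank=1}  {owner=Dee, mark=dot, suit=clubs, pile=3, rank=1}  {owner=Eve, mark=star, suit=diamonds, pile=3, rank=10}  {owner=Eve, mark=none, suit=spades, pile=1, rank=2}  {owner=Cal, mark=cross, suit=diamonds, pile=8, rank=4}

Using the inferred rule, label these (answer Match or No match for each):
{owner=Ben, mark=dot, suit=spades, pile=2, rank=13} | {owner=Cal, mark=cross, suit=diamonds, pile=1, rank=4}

The common property of the 'Match' items is: rank ≥ 12. No 'No match' item has it.

Match, No match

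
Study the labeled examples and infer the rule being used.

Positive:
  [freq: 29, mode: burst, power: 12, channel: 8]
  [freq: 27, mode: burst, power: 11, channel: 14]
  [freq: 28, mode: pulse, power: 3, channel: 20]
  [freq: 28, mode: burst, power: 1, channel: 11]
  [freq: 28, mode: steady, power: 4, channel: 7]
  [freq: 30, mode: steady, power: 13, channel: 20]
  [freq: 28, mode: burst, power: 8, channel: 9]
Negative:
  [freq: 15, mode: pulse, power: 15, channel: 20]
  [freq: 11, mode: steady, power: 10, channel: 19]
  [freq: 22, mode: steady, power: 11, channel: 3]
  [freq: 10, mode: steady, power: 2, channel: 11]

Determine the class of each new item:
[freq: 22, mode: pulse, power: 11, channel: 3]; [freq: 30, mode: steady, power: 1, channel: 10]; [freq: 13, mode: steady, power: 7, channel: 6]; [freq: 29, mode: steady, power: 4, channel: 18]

Negative, Positive, Negative, Positive

The simplest hypothesis consistent with all the labels is: freq ≥ 27.
Negative: [freq: 22, mode: pulse, power: 11, channel: 3], since freq = 22.
Positive: [freq: 30, mode: steady, power: 1, channel: 10], since freq = 30.
Negative: [freq: 13, mode: steady, power: 7, channel: 6], since freq = 13.
Positive: [freq: 29, mode: steady, power: 4, channel: 18], since freq = 29.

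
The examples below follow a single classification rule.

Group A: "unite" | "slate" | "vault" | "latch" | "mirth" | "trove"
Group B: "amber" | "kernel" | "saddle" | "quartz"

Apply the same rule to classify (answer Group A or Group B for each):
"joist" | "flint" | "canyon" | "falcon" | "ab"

The common property of the 'Group A' items is: odd length AND contains 't'. No 'Group B' item has it.
"joist": length 5, has 't', passes → Group A.
"flint": length 5, has 't', passes → Group A.
"canyon": length 6, no 't', does not pass → Group B.
"falcon": length 6, no 't', does not pass → Group B.
"ab": length 2, no 't', does not pass → Group B.

Group A, Group A, Group B, Group B, Group B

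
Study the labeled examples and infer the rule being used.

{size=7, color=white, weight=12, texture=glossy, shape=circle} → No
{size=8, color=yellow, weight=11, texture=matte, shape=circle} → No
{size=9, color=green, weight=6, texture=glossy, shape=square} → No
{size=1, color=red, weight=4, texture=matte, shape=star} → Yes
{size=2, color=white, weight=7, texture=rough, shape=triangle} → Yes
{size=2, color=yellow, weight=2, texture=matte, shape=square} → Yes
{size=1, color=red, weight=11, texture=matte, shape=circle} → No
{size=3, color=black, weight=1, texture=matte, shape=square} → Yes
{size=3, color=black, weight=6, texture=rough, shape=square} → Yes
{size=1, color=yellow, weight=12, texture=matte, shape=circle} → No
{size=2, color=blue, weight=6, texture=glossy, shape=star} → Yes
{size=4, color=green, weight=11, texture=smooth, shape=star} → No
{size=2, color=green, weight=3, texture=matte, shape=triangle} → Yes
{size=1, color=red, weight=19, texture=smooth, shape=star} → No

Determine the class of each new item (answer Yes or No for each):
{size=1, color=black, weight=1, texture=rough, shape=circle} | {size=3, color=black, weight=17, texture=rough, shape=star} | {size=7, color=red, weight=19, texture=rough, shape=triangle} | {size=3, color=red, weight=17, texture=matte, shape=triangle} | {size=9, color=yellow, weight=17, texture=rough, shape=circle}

Rule: size ≤ 3 AND weight ≤ 7. This holds for each 'Yes' example and fails for each 'No' one.
{size=1, color=black, weight=1, texture=rough, shape=circle}: Yes (size = 1, weight = 1).
{size=3, color=black, weight=17, texture=rough, shape=star}: No (size = 3, weight = 17).
{size=7, color=red, weight=19, texture=rough, shape=triangle}: No (size = 7, weight = 19).
{size=3, color=red, weight=17, texture=matte, shape=triangle}: No (size = 3, weight = 17).
{size=9, color=yellow, weight=17, texture=rough, shape=circle}: No (size = 9, weight = 17).

Yes, No, No, No, No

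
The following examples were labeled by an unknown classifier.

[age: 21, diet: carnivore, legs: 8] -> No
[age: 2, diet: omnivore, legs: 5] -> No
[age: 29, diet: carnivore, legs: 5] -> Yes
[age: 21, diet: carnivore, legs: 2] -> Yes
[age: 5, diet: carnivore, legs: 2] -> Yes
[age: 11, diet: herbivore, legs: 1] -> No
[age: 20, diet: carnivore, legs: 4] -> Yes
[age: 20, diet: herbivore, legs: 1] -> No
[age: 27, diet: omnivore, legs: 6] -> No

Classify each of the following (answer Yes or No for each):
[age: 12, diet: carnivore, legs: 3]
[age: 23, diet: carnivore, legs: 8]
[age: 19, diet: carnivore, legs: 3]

A rule that fits every label: diet is carnivore AND legs ≤ 5 — true of each 'Yes' example, false of each 'No' one.
[age: 12, diet: carnivore, legs: 3]: diet is carnivore, legs = 3 — qualifies, so Yes. [age: 23, diet: carnivore, legs: 8]: diet is carnivore, legs = 8 — fails this test, so No. [age: 19, diet: carnivore, legs: 3]: diet is carnivore, legs = 3 — qualifies, so Yes.

Yes, No, Yes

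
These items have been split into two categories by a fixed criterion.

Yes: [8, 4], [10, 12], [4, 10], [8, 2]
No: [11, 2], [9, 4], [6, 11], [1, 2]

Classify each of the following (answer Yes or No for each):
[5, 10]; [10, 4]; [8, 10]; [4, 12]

No, Yes, Yes, Yes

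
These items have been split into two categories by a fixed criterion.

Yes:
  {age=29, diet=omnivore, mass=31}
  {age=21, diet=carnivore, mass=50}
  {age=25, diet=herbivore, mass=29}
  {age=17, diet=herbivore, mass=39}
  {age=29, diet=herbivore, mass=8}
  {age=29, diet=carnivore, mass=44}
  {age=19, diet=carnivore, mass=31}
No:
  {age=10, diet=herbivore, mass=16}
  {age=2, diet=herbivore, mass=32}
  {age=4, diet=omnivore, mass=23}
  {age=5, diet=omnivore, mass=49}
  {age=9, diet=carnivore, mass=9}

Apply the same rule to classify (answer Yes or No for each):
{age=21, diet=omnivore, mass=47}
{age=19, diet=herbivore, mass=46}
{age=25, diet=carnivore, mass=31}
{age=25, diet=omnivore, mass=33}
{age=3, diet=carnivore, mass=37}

Yes, Yes, Yes, Yes, No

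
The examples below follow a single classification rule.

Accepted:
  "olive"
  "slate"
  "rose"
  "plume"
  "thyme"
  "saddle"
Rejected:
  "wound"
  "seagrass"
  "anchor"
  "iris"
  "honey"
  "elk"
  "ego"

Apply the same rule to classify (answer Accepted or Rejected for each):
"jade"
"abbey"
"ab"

Accepted, Rejected, Rejected

The pattern is that an item is 'Accepted' exactly when: ends with 'e'.
"jade": Accepted (ends with 'e').
"abbey": Rejected (ends with 'y').
"ab": Rejected (ends with 'b').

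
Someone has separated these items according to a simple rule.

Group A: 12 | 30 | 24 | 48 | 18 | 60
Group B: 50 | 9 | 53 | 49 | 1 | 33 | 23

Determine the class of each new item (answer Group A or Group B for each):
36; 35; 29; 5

All 'Group A' examples share one property — multiple of 6 — and every 'Group B' example lacks it.
Group A: 36, since 36 = 6·6.
Group B: 35, since 35 = 6·5 + 5.
Group B: 29, since 29 = 6·4 + 5.
Group B: 5, since 5 = 6·0 + 5.

Group A, Group B, Group B, Group B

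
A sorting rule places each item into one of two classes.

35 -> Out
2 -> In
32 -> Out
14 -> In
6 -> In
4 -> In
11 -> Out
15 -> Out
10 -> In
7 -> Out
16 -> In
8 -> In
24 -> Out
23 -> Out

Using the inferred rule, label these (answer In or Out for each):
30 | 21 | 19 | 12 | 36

'In' ⟺ even AND at most 16.

Out, Out, Out, In, Out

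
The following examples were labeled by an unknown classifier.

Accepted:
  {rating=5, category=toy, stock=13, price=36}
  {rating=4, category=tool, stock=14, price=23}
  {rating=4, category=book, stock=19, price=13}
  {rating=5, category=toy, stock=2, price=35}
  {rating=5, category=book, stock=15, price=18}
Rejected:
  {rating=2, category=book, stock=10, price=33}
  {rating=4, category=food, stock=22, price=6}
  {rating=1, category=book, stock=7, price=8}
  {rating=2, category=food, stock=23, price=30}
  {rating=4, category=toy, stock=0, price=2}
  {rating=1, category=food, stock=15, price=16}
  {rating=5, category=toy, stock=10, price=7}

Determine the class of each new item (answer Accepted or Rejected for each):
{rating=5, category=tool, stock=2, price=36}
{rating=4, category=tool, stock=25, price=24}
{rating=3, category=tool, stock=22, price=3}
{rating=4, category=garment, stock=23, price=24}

Every 'Accepted' example satisfies: rating ≥ 4 AND price ≥ 8. None of the 'Rejected' examples do.
{rating=5, category=tool, stock=2, price=36}: rating = 5, price = 36, has this property → Accepted.
{rating=4, category=tool, stock=25, price=24}: rating = 4, price = 24, has this property → Accepted.
{rating=3, category=tool, stock=22, price=3}: rating = 3, price = 3, lacks this property → Rejected.
{rating=4, category=garment, stock=23, price=24}: rating = 4, price = 24, has this property → Accepted.

Accepted, Accepted, Rejected, Accepted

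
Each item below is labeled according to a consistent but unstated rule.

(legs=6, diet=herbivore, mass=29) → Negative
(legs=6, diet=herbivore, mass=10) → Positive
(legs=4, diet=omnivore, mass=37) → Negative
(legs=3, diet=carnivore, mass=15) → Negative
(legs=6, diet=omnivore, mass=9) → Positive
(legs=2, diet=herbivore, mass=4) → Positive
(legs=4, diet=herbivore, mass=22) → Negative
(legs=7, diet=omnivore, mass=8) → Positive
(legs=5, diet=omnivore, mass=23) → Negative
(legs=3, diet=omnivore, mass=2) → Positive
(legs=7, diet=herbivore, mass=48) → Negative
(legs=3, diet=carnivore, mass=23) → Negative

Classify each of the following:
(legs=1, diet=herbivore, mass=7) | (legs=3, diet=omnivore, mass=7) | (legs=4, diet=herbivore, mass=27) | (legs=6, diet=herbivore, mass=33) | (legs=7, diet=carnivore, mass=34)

Positive, Positive, Negative, Negative, Negative

All 'Positive' examples share one property — mass ≤ 10 — and every 'Negative' example lacks it.
Positive: (legs=1, diet=herbivore, mass=7), since mass = 7.
Positive: (legs=3, diet=omnivore, mass=7), since mass = 7.
Negative: (legs=4, diet=herbivore, mass=27), since mass = 27.
Negative: (legs=6, diet=herbivore, mass=33), since mass = 33.
Negative: (legs=7, diet=carnivore, mass=34), since mass = 34.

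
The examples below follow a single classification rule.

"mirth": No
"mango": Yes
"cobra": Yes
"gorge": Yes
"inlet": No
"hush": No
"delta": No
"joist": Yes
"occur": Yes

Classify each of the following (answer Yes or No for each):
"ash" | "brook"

Checking candidate rules against both groups, what survives is: contains 'o'.
"ash": no 'o', doesn't qualify → No.
"brook": has 'o', checks out → Yes.

No, Yes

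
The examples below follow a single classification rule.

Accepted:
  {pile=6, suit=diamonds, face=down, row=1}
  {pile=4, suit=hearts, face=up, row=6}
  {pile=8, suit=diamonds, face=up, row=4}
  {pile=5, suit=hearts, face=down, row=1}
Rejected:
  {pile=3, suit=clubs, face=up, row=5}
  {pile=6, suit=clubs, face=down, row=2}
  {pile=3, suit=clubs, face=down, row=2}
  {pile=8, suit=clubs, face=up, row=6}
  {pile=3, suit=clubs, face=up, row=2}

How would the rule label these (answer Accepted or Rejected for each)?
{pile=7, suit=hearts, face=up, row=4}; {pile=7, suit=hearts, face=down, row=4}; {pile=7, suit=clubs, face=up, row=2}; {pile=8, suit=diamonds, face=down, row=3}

The pattern is that an item is 'Accepted' exactly when: suit is not clubs.
{pile=7, suit=hearts, face=up, row=4}: suit is hearts, satisfies this → Accepted. {pile=7, suit=hearts, face=down, row=4}: suit is hearts, satisfies this → Accepted. {pile=7, suit=clubs, face=up, row=2}: suit is clubs, doesn't match → Rejected. {pile=8, suit=diamonds, face=down, row=3}: suit is diamonds, satisfies this → Accepted.

Accepted, Accepted, Rejected, Accepted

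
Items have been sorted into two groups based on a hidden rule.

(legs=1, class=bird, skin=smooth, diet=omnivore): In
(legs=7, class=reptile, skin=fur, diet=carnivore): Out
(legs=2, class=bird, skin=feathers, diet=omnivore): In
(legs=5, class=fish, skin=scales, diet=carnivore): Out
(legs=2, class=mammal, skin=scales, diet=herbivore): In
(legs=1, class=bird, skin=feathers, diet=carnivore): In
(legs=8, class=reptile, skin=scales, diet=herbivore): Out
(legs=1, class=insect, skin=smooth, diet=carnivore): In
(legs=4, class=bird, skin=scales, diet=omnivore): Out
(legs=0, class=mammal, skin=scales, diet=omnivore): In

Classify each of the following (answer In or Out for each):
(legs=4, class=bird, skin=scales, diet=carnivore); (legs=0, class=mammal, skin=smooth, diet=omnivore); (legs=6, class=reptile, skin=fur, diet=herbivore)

One predicate separates the groups cleanly: legs ≤ 2.
(legs=4, class=bird, skin=scales, diet=carnivore) → legs = 4 → Out.
(legs=0, class=mammal, skin=smooth, diet=omnivore) → legs = 0 → In.
(legs=6, class=reptile, skin=fur, diet=herbivore) → legs = 6 → Out.

Out, In, Out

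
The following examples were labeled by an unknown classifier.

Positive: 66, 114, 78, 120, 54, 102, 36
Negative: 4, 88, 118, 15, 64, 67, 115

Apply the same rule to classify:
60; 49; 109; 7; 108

Positive, Negative, Negative, Negative, Positive

Looking at the examples, the only property every 'Positive' case has and every 'Negative' case lacks is: multiple of 6.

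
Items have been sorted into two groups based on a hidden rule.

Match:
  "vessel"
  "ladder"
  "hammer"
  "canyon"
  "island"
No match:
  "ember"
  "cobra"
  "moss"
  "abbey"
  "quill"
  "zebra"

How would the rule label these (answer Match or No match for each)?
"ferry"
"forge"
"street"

No match, No match, Match

The simplest hypothesis consistent with all the labels is: length 6.
"ferry": length 5, fails this test → No match. "forge": length 5, fails this test → No match. "street": length 6, satisfies this → Match.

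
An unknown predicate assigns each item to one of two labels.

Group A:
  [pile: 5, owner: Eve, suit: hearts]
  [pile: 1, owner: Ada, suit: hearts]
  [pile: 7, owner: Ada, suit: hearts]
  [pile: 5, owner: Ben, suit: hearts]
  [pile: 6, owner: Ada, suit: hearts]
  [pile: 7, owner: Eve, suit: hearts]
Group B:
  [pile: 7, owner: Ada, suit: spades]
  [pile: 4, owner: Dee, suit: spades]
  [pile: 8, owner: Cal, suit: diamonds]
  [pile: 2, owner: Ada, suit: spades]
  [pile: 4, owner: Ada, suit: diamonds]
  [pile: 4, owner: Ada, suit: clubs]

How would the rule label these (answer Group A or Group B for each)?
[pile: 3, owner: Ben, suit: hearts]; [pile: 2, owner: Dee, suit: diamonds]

Group A, Group B

The rule appears to be: suit is hearts.
[pile: 3, owner: Ben, suit: hearts] → suit is hearts → Group A. [pile: 2, owner: Dee, suit: diamonds] → suit is diamonds → Group B.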